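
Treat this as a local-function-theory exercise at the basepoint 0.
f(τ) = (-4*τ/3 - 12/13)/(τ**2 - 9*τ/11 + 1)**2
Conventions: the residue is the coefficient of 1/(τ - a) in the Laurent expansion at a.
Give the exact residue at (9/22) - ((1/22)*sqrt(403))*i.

The factor τ**2 - 9*τ/11 + 1 splits as (τ - a)(τ - a') with a = (9/22) - ((1/22)*sqrt(403))*i, a' = (9/22) + ((1/22)*sqrt(403))*i. At the order-2 pole a set g(τ) = (τ - a)^2*f(τ) = [-4*τ/3 - 12/13] / (τ - a')^2.
Order-2 pole: residue = g'(a); g'((9/22) - ((1/22)*sqrt(403))*i) = -((50820/2111317)*sqrt(403))*i, so the residue is -((50820/2111317)*sqrt(403))*i.

The residue is -((50820/2111317)*sqrt(403))*i.


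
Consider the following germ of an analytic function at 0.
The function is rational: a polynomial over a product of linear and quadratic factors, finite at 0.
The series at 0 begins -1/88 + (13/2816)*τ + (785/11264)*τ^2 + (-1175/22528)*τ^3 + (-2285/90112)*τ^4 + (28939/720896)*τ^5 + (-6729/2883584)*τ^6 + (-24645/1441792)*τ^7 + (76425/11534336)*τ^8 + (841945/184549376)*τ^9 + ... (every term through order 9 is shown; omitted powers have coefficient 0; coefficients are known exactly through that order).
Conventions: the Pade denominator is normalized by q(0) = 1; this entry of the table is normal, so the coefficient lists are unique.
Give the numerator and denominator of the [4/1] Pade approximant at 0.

Taylor coefficients needed (read off): a_0 = -1/88, a_1 = 13/2816, a_2 = 785/11264, a_3 = -1175/22528, a_4 = -2285/90112, a_5 = 28939/720896.
Write the denominator as Q(τ) = 1 + q1*τ. Requiring Q*f - P = O(τ^6) with deg P <= 4 kills the coefficients of τ^5..τ^5 in Q*f:
  τ^5: a_5 + q1*a_4 = 0, i.e. 28939/720896 + (-2285/90112)*q1 = 0.
Solving this linear system: q1 = 28939/18280.
The numerator is Q*f truncated at degree 4: P0 = a_0 = -1/88; P1 = a_1 + q1*a_0 = -86051/6434560; P2 = a_2 + q1*a_1 = 3963657/51476480; P3 = a_3 + q1*a_2 = 2395523/41181184; P4 = a_4 + q1*a_3 = -808105/7487488.

The Pade approximant has numerator coefficients [-1/88, -86051/6434560, 3963657/51476480, 2395523/41181184, -808105/7487488]; denominator coefficients [1, 28939/18280].


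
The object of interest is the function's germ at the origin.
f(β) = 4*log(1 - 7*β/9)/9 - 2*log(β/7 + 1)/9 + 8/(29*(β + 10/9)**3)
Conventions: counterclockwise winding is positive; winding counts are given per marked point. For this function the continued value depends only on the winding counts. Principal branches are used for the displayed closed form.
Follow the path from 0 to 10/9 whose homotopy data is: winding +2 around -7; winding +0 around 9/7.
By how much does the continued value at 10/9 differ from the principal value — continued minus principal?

Continued minus principal equals -(8/9)*pi*i.

The rational part is single-valued and drops out of the difference; each branch term changes only by its own monodromy.
(4/9)*log(1 - β/(9/7)): winding 0 around 9/7, so this term returns to its principal value, contribution 0.
(-2/9)*log(1 - β/(-7)): each positive loop around -7 adds 2*pi*i to the log, so winding +2 contributes (-2/9)*(2)*2*pi*i = -(8/9)*pi*i.
Summing the contributions at β = 10/9 gives -(8/9)*pi*i.


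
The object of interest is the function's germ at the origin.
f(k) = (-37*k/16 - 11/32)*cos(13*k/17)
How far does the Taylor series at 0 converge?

The factor cos(13*k/17) is entire and contributes no finite singular point.
The polynomial part has no poles.
No finite singular points: the Taylor series at 0 converges everywhere.

The radius of convergence is infinite.


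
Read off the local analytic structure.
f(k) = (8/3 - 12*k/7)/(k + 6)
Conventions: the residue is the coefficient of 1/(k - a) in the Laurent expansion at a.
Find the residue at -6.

The residue is 272/21.

At the order-1 pole -6 set g(k) = (k - (-6))*f(k) = 8/3 - 12*k/7.
Simple pole: residue = g(a) at a = -6, which is 272/21.


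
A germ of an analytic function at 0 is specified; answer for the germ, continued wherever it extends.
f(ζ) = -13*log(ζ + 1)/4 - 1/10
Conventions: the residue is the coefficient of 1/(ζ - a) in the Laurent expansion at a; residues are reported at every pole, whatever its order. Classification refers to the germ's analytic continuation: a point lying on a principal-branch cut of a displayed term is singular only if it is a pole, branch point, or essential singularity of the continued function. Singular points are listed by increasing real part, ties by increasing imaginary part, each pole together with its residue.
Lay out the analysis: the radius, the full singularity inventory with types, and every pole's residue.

Branch term (-13/4)*log(1 - ζ/(-1)): its argument vanishes at ζ = -1, a logarithmic branch point, modulus 1.
The radius of convergence is the smallest modulus among the singular points: 1.

Radius of convergence at 0: 1.
At -1: a logarithmic branch point.


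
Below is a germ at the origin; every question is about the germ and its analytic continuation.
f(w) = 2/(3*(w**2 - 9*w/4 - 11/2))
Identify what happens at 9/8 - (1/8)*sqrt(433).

The denominator factor w**2 - 9*w/4 - 11/2 vanishes at 9/8 - (1/8)*sqrt(433) and appears to the power 1; the numerator there equals 2/3, nonzero, and no other factor vanishes.
Hence a pole whose order is the multiplicity, 1.

The point is a pole of order 1.


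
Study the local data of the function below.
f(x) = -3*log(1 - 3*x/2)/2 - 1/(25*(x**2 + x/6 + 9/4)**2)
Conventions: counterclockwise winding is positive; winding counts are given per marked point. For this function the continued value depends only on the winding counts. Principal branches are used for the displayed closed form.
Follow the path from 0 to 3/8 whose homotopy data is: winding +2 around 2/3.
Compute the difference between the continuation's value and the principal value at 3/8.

Continued minus principal equals -(6)*pi*i.

The rational part is single-valued and drops out of the difference; each branch term changes only by its own monodromy.
(-3/2)*log(1 - x/(2/3)): each positive loop around 2/3 adds 2*pi*i to the log, so winding +2 contributes (-3/2)*(2)*2*pi*i = -(6)*pi*i.
Summing the contributions at x = 3/8 gives -(6)*pi*i.


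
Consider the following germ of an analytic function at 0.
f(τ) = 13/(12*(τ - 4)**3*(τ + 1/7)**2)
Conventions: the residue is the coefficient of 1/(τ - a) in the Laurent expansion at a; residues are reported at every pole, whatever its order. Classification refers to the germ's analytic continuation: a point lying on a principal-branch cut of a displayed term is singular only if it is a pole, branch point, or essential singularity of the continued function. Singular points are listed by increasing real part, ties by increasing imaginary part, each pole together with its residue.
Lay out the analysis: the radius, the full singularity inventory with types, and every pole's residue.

Radius of convergence at 0: 1/7.
At -1/7: a pole of order 2; residue -31213/2829124.
At 4: a pole of order 3; residue 31213/2829124.

Denominator factor (τ - 4)^3: pole of order 3 at 4, modulus 4.
Denominator factor (τ + 1/7)^2: pole of order 2 at -1/7, modulus 1/7.
The radius of convergence is the smallest modulus among the singular points: 1/7.
At the order-2 pole -1/7 set g(τ) = (τ - (-1/7))^2*f(τ) = 13/(12*(τ - 4)**3).
Order-2 pole: residue = g'(a); g'(-1/7) = -31213/2829124, so the residue is -31213/2829124.
At the order-3 pole 4 set g(τ) = (τ - (4))^3*f(τ) = 13/(12*(τ + 1/7)**2).
Order-3 pole: residue = g''(a)/2; g''(4) = 31213/1414562, so the residue is 31213/2829124.
List the singular points by increasing real part (a conjugate pair: the negative imaginary part first).


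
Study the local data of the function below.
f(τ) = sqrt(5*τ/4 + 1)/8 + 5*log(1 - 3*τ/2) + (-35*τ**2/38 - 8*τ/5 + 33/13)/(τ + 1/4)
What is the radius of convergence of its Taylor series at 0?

Denominator factor (τ + 1/4): pole of order 1 at -1/4, modulus 1/4.
Branch term (1/8)*sqrt(1 - τ/(-4/5)): its argument vanishes at τ = -4/5, a square-root branch point, modulus 4/5.
Branch term (5)*log(1 - τ/(2/3)): its argument vanishes at τ = 2/3, a logarithmic branch point, modulus 2/3.
The radius of convergence is the smallest modulus among the singular points: 1/4.

The radius of convergence is 1/4.


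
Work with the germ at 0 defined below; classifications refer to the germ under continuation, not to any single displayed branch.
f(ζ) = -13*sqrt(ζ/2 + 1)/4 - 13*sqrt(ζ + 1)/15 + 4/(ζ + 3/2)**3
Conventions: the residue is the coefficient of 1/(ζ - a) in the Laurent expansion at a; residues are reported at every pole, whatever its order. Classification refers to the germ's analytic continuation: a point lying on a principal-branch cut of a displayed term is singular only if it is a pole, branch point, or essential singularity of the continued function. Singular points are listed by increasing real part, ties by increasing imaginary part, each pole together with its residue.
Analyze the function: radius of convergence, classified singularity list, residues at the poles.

Radius of convergence at 0: 1.
At -2: an algebraic (square-root) branch point.
At -3/2: a pole of order 3; residue 0.
At -1: an algebraic (square-root) branch point.

Denominator factor (ζ + 3/2)^3: pole of order 3 at -3/2, modulus 3/2.
Branch term (-13/4)*sqrt(1 - ζ/(-2)): its argument vanishes at ζ = -2, a square-root branch point, modulus 2.
Branch term (-13/15)*sqrt(1 - ζ/(-1)): its argument vanishes at ζ = -1, a square-root branch point, modulus 1.
The radius of convergence is the smallest modulus among the singular points: 1.
The branch terms are analytic at -3/2 and contribute nothing to the residue; only the rational part matters.
At the order-3 pole -3/2 set g(ζ) = (ζ - (-3/2))^3*(rational part) = 4.
Order-3 pole: residue = g''(a)/2; g''(-3/2) = 0, so the residue is 0.
List the singular points by increasing real part (a conjugate pair: the negative imaginary part first).


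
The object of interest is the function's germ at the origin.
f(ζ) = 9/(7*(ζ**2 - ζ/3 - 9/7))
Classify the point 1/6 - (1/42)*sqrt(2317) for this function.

The denominator factor ζ**2 - ζ/3 - 9/7 vanishes at 1/6 - (1/42)*sqrt(2317) and appears to the power 1; the numerator there equals 9/7, nonzero, and no other factor vanishes.
Hence a pole whose order is the multiplicity, 1.

The point is a pole of order 1.


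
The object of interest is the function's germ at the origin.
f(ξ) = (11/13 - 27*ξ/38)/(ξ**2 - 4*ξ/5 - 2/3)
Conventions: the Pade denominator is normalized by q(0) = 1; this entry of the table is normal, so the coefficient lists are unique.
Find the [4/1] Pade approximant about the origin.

Taylor coefficients needed (expand at 0): a_0 = -33/26, a_1 = 12789/4940, a_2 = -123759/24700, a_3 = 2444283/247000, a_4 = -23947623/1235000, a_5 = 470692701/12350000.
Write the denominator as Q(ξ) = 1 + q1*ξ. Requiring Q*f - P = O(ξ^6) with deg P <= 4 kills the coefficients of ξ^5..ξ^5 in Q*f:
  ξ^5: a_5 + q1*a_4 = 0, i.e. 470692701/12350000 + (-23947623/1235000)*q1 = 0.
Solving this linear system: q1 = 17433063/8869490.
The numerator is Q*f truncated at degree 4: P0 = a_0 = -33/26; P1 = a_1 + q1*a_0 = 20633013/219076403; P2 = a_2 + q1*a_1 = 2788245/35767576; P3 = a_3 + q1*a_2 = 41823675/876305612; P4 = a_4 + q1*a_3 = 209118375/3505222448.

The Pade approximant has numerator coefficients [-33/26, 20633013/219076403, 2788245/35767576, 41823675/876305612, 209118375/3505222448]; denominator coefficients [1, 17433063/8869490].


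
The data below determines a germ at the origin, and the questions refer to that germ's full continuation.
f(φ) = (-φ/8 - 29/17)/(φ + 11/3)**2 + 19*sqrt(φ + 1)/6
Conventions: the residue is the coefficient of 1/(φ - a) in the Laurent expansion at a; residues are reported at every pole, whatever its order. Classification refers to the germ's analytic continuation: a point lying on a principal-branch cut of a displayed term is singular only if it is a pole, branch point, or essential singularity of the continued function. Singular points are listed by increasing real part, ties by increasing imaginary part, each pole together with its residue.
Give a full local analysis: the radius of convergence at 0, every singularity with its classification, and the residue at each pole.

Denominator factor (φ + 11/3)^2: pole of order 2 at -11/3, modulus 11/3.
Branch term (19/6)*sqrt(1 - φ/(-1)): its argument vanishes at φ = -1, a square-root branch point, modulus 1.
The radius of convergence is the smallest modulus among the singular points: 1.
The branch term is analytic at -11/3 and contributes nothing to the residue; only the rational part matters.
At the order-2 pole -11/3 set g(φ) = (φ - (-11/3))^2*(rational part) = -φ/8 - 29/17.
Order-2 pole: residue = g'(a); g'(-11/3) = -1/8, so the residue is -1/8.
List the singular points by increasing real part (a conjugate pair: the negative imaginary part first).

Radius of convergence at 0: 1.
At -11/3: a pole of order 2; residue -1/8.
At -1: an algebraic (square-root) branch point.


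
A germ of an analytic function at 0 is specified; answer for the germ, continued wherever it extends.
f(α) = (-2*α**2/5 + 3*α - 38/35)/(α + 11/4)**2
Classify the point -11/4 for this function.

The denominator factor α + 11/4 vanishes at -11/4 and appears to the power 2; the numerator there equals -3461/280, nonzero, and no other factor vanishes.
Hence a pole whose order is the multiplicity, 2.

The point is a pole of order 2.


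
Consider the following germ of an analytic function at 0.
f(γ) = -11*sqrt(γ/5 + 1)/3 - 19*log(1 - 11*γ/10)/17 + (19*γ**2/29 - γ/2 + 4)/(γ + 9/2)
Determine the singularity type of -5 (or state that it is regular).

The point is an algebraic (square-root) branch point.

The term (-11/3)*sqrt(1 - γ/(-5)) has argument 1 - -5/(-5) = 0 at -5: a square-root (algebraic, two-sheeted) branch point; the remaining terms are analytic or single-valued there.


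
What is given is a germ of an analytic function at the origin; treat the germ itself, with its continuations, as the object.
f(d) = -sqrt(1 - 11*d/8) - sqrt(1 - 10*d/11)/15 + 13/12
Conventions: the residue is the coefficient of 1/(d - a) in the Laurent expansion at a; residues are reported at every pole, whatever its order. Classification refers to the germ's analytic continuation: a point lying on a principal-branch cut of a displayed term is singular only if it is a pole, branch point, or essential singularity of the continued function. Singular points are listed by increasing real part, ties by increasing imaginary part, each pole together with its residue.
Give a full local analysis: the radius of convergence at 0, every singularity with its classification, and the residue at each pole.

Radius of convergence at 0: 8/11.
At 8/11: an algebraic (square-root) branch point.
At 11/10: an algebraic (square-root) branch point.

Branch term (-1)*sqrt(1 - d/(8/11)): its argument vanishes at d = 8/11, a square-root branch point, modulus 8/11.
Branch term (-1/15)*sqrt(1 - d/(11/10)): its argument vanishes at d = 11/10, a square-root branch point, modulus 11/10.
The radius of convergence is the smallest modulus among the singular points: 8/11.
List the singular points by increasing real part (a conjugate pair: the negative imaginary part first).


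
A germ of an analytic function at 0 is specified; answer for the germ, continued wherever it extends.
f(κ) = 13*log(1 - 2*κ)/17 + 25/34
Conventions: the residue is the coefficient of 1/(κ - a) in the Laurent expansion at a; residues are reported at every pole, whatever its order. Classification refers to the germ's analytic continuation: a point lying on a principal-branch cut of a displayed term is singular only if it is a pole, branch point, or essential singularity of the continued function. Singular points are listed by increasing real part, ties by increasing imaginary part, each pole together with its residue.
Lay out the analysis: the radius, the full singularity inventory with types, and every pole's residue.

Radius of convergence at 0: 1/2.
At 1/2: a logarithmic branch point.

Branch term (13/17)*log(1 - κ/(1/2)): its argument vanishes at κ = 1/2, a logarithmic branch point, modulus 1/2.
The radius of convergence is the smallest modulus among the singular points: 1/2.


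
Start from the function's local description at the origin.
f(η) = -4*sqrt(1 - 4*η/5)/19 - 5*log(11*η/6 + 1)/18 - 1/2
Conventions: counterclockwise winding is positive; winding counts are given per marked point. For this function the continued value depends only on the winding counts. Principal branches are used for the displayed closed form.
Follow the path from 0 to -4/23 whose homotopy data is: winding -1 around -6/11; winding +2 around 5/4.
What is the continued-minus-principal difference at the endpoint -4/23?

The rational part is single-valued and drops out of the difference; each branch term changes only by its own monodromy.
(-5/18)*log(1 - η/(-6/11)): each positive loop around -6/11 adds 2*pi*i to the log, so winding -1 contributes (-5/18)*(-1)*2*pi*i = (5/9)*pi*i.
(-4/19)*sqrt(1 - η/(5/4)): winding +2 is even, the square root returns to the same sheet, contribution 0.
Summing the contributions at η = -4/23 gives (5/9)*pi*i.

Continued minus principal equals (5/9)*pi*i.


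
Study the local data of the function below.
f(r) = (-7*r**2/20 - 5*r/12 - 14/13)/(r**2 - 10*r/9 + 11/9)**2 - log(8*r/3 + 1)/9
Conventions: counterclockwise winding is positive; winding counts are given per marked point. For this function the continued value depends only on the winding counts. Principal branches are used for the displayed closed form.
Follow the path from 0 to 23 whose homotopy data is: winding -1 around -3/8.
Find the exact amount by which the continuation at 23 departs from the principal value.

Continued minus principal equals (2/9)*pi*i.

The rational part is single-valued and drops out of the difference; each branch term changes only by its own monodromy.
(-1/9)*log(1 - r/(-3/8)): each positive loop around -3/8 adds 2*pi*i to the log, so winding -1 contributes (-1/9)*(-1)*2*pi*i = (2/9)*pi*i.
Summing the contributions at r = 23 gives (2/9)*pi*i.


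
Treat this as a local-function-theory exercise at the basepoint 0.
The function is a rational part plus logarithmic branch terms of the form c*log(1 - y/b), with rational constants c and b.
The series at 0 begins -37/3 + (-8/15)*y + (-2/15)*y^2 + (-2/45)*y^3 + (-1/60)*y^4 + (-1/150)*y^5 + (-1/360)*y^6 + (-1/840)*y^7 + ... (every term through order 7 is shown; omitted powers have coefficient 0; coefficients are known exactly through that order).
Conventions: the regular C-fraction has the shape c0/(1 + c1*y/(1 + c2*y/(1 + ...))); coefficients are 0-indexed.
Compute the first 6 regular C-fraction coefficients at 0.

Taylor coefficients (read off): a_0 = -37/3, a_1 = -8/15, a_2 = -2/15, a_3 = -2/45, a_4 = -1/60, a_5 = -1/150.
c0 = a_0 = -37/3. Peel one level at a time: if S = 1 + c*y/S' with S'(0) = 1, then c is the y-coefficient of S and S' = c*y/(S - 1).
S_1 = c0/f = 1 + (-8/185)*y + (-306/34225)*y^2 + ...; c1 = -8/185.
S_2 = c1*y/(S_1 - 1) = 1 + (-153/740)*y + (-1/48)*y^2 + ...; c2 = -153/740.
S_3 = c2*y/(S_2 - 1) = 1 + (-185/1836)*y + (-25345/1685448)*y^2 + ...; c3 = -185/1836.
S_4 = c3*y/(S_3 - 1) = 1 + (-137/918)*y + (-1/60)*y^2 + ...; c4 = -137/918.
S_5 = c4*y/(S_4 - 1) = 1 + (-153/1370)*y + ...; c5 = -153/1370.

The regular C-fraction coefficients are [-37/3, -8/185, -153/740, -185/1836, -137/918, -153/1370].


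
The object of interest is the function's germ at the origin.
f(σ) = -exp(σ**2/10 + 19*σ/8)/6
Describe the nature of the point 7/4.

The point is a regular point.

There is no denominator, hence no pole anywhere.
The factor exp(σ**2/10 + 19*σ/8) is entire.
So the germ continues analytically to 7/4.


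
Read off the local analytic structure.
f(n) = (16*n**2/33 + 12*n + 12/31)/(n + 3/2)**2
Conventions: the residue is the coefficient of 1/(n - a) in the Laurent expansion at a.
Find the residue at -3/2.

At the order-2 pole -3/2 set g(n) = (n - (-3/2))^2*f(n) = 16*n**2/33 + 12*n + 12/31.
Order-2 pole: residue = g'(a); g'(-3/2) = 116/11, so the residue is 116/11.

The residue is 116/11.


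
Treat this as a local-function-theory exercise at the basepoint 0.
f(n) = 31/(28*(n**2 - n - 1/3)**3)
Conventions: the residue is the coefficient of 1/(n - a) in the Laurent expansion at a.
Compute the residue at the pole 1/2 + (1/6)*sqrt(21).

The residue is (837/4802)*sqrt(21).

The factor n**2 - n - 1/3 splits as (n - a)(n - a') with a = 1/2 + (1/6)*sqrt(21), a' = 1/2 - (1/6)*sqrt(21). At the order-3 pole a set g(n) = (n - a)^3*f(n) = [31/28] / (n - a')^3.
Order-3 pole: residue = g''(a)/2; g''(1/2 + (1/6)*sqrt(21)) = (837/2401)*sqrt(21), so the residue is (837/4802)*sqrt(21).


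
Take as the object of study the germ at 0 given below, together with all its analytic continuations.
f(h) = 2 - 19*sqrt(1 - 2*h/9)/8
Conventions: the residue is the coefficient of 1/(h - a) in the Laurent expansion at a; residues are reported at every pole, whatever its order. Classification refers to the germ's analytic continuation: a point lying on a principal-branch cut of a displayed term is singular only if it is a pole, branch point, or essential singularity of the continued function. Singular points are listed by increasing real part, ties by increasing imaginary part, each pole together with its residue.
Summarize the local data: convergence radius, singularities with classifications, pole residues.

Branch term (-19/8)*sqrt(1 - h/(9/2)): its argument vanishes at h = 9/2, a square-root branch point, modulus 9/2.
The radius of convergence is the smallest modulus among the singular points: 9/2.

Radius of convergence at 0: 9/2.
At 9/2: an algebraic (square-root) branch point.


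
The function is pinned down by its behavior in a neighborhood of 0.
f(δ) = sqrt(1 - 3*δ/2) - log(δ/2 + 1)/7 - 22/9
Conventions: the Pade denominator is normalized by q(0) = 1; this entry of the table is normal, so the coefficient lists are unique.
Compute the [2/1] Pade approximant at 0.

Taylor coefficients needed (expand at 0): a_0 = -13/9, a_1 = -23/28, a_2 = -59/224, a_3 = -583/2688.
Write the denominator as Q(δ) = 1 + q1*δ. Requiring Q*f - P = O(δ^4) with deg P <= 2 kills the coefficients of δ^3..δ^3 in Q*f:
  δ^3: a_3 + q1*a_2 = 0, i.e. -583/2688 + (-59/224)*q1 = 0.
Solving this linear system: q1 = -583/708.
The numerator is Q*f truncated at degree 2: P0 = a_0 = -13/9; P1 = a_1 + q1*a_0 = 8207/22302; P2 = a_2 + q1*a_1 = 16375/39648.

The Pade approximant has numerator coefficients [-13/9, 8207/22302, 16375/39648]; denominator coefficients [1, -583/708].


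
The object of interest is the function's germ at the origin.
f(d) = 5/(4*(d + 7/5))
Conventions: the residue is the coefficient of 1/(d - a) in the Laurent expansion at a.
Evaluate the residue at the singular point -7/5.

At the order-1 pole -7/5 set g(d) = (d - (-7/5))*f(d) = 5/4.
Simple pole: residue = g(a) at a = -7/5, which is 5/4.

The residue is 5/4.


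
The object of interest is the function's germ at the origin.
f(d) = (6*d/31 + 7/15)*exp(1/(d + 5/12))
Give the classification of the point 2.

The point is a regular point.

There is no denominator, hence no pole anywhere.
The essential point of exp(1/(d - (-5/12))) is -5/12, not 2.
So the germ continues analytically to 2.


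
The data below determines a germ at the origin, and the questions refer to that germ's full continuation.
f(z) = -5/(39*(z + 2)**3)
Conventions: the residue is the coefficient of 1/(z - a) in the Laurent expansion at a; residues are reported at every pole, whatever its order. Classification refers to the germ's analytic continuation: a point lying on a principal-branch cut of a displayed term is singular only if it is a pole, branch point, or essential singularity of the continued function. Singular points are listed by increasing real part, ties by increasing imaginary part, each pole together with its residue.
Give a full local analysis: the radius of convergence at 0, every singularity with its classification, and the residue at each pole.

Denominator factor (z + 2)^3: pole of order 3 at -2, modulus 2.
The radius of convergence is the smallest modulus among the singular points: 2.
At the order-3 pole -2 set g(z) = (z - (-2))^3*f(z) = -5/39.
Order-3 pole: residue = g''(a)/2; g''(-2) = 0, so the residue is 0.

Radius of convergence at 0: 2.
At -2: a pole of order 3; residue 0.


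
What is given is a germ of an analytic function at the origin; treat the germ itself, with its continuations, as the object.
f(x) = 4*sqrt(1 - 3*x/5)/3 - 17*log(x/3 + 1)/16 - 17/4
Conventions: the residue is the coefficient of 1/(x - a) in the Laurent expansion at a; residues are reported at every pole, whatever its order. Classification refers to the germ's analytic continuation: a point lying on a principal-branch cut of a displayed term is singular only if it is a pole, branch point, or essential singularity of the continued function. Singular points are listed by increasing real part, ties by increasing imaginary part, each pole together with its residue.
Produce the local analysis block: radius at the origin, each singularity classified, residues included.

Branch term (4/3)*sqrt(1 - x/(5/3)): its argument vanishes at x = 5/3, a square-root branch point, modulus 5/3.
Branch term (-17/16)*log(1 - x/(-3)): its argument vanishes at x = -3, a logarithmic branch point, modulus 3.
The radius of convergence is the smallest modulus among the singular points: 5/3.
List the singular points by increasing real part (a conjugate pair: the negative imaginary part first).

Radius of convergence at 0: 5/3.
At -3: a logarithmic branch point.
At 5/3: an algebraic (square-root) branch point.


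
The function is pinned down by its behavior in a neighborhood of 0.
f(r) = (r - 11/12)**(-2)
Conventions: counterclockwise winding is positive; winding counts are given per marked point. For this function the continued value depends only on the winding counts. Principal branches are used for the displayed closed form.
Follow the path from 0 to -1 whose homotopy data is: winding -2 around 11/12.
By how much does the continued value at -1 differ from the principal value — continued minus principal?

The function is rational, hence single-valued: continuing it around any pole returns the same value, so the difference is 0.

Continued minus principal equals 0.


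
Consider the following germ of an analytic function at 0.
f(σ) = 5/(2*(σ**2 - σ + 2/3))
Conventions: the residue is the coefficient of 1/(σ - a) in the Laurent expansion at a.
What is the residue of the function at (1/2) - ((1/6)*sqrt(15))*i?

The residue is ((1/2)*sqrt(15))*i.

The factor σ**2 - σ + 2/3 splits as (σ - a)(σ - a') with a = (1/2) - ((1/6)*sqrt(15))*i, a' = (1/2) + ((1/6)*sqrt(15))*i. At the order-1 pole a set g(σ) = (σ - a)*f(σ) = [5/2] / (σ - a').
Simple pole: residue = g(a) at a = (1/2) - ((1/6)*sqrt(15))*i, which is ((1/2)*sqrt(15))*i.


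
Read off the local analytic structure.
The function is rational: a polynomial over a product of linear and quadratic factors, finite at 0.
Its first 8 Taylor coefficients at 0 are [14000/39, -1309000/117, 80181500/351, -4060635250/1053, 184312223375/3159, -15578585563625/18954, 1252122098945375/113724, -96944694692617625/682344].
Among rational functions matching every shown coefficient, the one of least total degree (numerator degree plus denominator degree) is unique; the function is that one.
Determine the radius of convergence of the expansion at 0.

The radius of convergence is 1/10.

No rational of total degree below 4 reproduces all 8 coefficients; solving the [0/4] Pade equations on them gives f(k) = 4/(13*(k + 1/10)**3*(k + 6/7)), whose expansion matches every shown term.
Denominator factor (k + 1/10)^3: pole of order 3 at -1/10, modulus 1/10.
Denominator factor (k + 6/7): pole of order 1 at -6/7, modulus 6/7.
The radius of convergence is the smallest modulus among the singular points: 1/10.


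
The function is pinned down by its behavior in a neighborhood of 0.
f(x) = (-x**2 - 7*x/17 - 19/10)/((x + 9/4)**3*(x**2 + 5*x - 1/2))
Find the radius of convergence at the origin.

Denominator factor (x + 9/4)^3: pole of order 3 at -9/4, modulus 9/4.
Denominator factor (x**2 + 5*x - 1/2): discriminant 27, real irrational roots -5/2 + (3/2)*sqrt(3) and -5/2 - (3/2)*sqrt(3); poles of order 1, moduli -5/2 + (3/2)*sqrt(3) and 5/2 + (3/2)*sqrt(3).
The radius of convergence is the smallest modulus among the singular points: -5/2 + (3/2)*sqrt(3).

The radius of convergence is -5/2 + (3/2)*sqrt(3).


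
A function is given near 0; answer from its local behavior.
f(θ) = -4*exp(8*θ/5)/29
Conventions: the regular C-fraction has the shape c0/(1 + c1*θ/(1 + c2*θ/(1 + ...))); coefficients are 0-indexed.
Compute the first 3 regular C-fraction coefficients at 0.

The regular C-fraction coefficients are [-4/29, -8/5, 4/5].

Taylor coefficients (expand at 0): a_0 = -4/29, a_1 = -32/145, a_2 = -128/725.
c0 = a_0 = -4/29. Peel one level at a time: if S = 1 + c*θ/S' with S'(0) = 1, then c is the θ-coefficient of S and S' = c*θ/(S - 1).
S_1 = c0/f = 1 + (-8/5)*θ + (32/25)*θ^2 + ...; c1 = -8/5.
S_2 = c1*θ/(S_1 - 1) = 1 + (4/5)*θ + ...; c2 = 4/5.


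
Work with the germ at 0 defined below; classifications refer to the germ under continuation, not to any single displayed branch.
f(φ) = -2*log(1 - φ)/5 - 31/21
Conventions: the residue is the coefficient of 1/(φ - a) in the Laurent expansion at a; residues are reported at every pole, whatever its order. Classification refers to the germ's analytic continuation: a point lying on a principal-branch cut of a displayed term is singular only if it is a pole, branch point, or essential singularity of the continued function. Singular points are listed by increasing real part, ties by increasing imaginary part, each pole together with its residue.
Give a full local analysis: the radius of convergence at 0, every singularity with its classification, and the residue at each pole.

Branch term (-2/5)*log(1 - φ/(1)): its argument vanishes at φ = 1, a logarithmic branch point, modulus 1.
The radius of convergence is the smallest modulus among the singular points: 1.

Radius of convergence at 0: 1.
At 1: a logarithmic branch point.


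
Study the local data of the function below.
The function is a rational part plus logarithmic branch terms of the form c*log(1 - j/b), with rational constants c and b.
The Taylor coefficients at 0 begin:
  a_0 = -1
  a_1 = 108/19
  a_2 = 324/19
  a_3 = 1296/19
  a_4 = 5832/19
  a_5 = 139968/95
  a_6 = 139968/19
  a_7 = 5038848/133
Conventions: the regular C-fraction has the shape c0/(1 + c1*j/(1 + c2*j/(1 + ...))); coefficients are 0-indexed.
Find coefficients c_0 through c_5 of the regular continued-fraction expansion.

Taylor coefficients (read off): a_0 = -1, a_1 = 108/19, a_2 = 324/19, a_3 = 1296/19, a_4 = 5832/19, a_5 = 139968/95.
c0 = a_0 = -1. Peel one level at a time: if S = 1 + c*j/S' with S'(0) = 1, then c is the j-coefficient of S and S' = c*j/(S - 1).
S_1 = c0/f = 1 + (108/19)*j + (17820/361)*j^2 + ...; c1 = 108/19.
S_2 = c1*j/(S_1 - 1) = 1 + (-165/19)*j + (-3)*j^2 + ...; c2 = -165/19.
S_3 = c2*j/(S_2 - 1) = 1 + (-19/55)*j + (-2774/3025)*j^2 + ...; c3 = -19/55.
S_4 = c3*j/(S_3 - 1) = 1 + (-146/55)*j + (-12/5)*j^2 + ...; c4 = -146/55.
S_5 = c4*j/(S_4 - 1) = 1 + (-66/73)*j + ...; c5 = -66/73.

The regular C-fraction coefficients are [-1, 108/19, -165/19, -19/55, -146/55, -66/73].


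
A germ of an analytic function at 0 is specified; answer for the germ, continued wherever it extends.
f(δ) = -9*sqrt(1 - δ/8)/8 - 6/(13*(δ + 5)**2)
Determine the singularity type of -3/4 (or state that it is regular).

Denominator factors: δ + 5 = 17/4 at δ = -3/4 — none vanishes.
Branch term sqrt(1 - δ/(8)): argument at -3/4 is 35/32, nonzero, so -3/4 is not its branch point (a point on a principal cut is still regular for the continued germ).
So the germ continues analytically to -3/4.

The point is a regular point.


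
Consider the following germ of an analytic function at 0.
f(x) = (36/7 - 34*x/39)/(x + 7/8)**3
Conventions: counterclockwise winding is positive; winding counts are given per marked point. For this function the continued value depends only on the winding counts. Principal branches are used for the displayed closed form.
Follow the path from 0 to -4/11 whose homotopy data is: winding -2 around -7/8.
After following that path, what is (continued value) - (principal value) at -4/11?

Continued minus principal equals 0.

The function is rational, hence single-valued: continuing it around any pole returns the same value, so the difference is 0.


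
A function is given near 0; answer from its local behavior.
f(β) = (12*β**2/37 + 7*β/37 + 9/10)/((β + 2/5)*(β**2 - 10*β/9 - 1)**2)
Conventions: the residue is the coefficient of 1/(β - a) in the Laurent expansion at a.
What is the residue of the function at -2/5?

The residue is 3282525/586154.

At the order-1 pole -2/5 set g(β) = (β - (-2/5))*f(β) = (12*β**2/37 + 7*β/37 + 9/10)/(β**2 - 10*β/9 - 1)**2.
Simple pole: residue = g(a) at a = -2/5, which is 3282525/586154.


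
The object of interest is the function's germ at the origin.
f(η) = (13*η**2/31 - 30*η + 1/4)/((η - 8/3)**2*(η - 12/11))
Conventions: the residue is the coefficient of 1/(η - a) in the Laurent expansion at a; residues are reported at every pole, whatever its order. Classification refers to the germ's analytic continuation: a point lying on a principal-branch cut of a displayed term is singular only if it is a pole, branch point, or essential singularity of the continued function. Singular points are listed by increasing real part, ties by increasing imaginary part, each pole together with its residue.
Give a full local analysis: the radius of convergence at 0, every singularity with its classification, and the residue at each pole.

Denominator factor (η - 12/11): pole of order 1 at 12/11, modulus 12/11.
Denominator factor (η - 8/3)^2: pole of order 2 at 8/3, modulus 8/3.
The radius of convergence is the smallest modulus among the singular points: 12/11.
At the order-1 pole 12/11 set g(η) = (η - (12/11))*f(η) = (13*η**2/31 - 30*η + 1/4)/(η - 8/3)**2.
Simple pole: residue = g(a) at a = 12/11, which is -4318209/335296.
At the order-2 pole 8/3 set g(η) = (η - (8/3))^2*f(η) = (13*η**2/31 - 30*η + 1/4)/(η - 12/11).
Order-2 pole: residue = g'(a); g'(8/3) = 4458817/335296, so the residue is 4458817/335296.
List the singular points by increasing real part (a conjugate pair: the negative imaginary part first).

Radius of convergence at 0: 12/11.
At 12/11: a pole of order 1; residue -4318209/335296.
At 8/3: a pole of order 2; residue 4458817/335296.


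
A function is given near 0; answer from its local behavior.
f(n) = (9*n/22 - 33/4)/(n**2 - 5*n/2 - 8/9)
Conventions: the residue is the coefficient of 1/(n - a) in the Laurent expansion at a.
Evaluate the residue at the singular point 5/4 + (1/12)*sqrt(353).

The factor n**2 - 5*n/2 - 8/9 splits as (n - a)(n - a') with a = 5/4 + (1/12)*sqrt(353), a' = 5/4 - (1/12)*sqrt(353). At the order-1 pole a set g(n) = (n - a)*f(n) = [9*n/22 - 33/4] / (n - a').
Simple pole: residue = g(a) at a = 5/4 + (1/12)*sqrt(353), which is 9/44 - (2043/15532)*sqrt(353).

The residue is 9/44 - (2043/15532)*sqrt(353).


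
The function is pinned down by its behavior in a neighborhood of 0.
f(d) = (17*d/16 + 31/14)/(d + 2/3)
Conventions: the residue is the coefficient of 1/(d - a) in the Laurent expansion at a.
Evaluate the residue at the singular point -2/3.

At the order-1 pole -2/3 set g(d) = (d - (-2/3))*f(d) = 17*d/16 + 31/14.
Simple pole: residue = g(a) at a = -2/3, which is 253/168.

The residue is 253/168.


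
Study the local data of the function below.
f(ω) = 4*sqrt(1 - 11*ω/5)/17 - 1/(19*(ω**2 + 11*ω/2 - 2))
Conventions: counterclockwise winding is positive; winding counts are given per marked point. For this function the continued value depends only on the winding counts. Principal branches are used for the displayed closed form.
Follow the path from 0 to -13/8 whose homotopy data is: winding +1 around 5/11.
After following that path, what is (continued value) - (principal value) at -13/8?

Continued minus principal equals -(2/85)*sqrt(1830).

The rational part is single-valued and drops out of the difference; each branch term changes only by its own monodromy.
(4/17)*sqrt(1 - ω/(5/11)): winding +1 is odd, the square root flips sign, contributing -2*(4/17)*sqrt(1 - (-13/8)/(5/11)) = -2*(4/17)*sqrt(183/40) = -(2/85)*sqrt(1830).
Summing the contributions at ω = -13/8 gives -(2/85)*sqrt(1830).


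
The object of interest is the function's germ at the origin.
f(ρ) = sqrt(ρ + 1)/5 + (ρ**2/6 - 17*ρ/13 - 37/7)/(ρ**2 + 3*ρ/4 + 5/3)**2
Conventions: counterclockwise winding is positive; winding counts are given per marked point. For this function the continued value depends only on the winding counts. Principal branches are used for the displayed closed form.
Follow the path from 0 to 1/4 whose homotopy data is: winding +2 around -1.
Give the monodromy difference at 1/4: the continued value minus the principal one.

Continued minus principal equals 0.

The rational part is single-valued and drops out of the difference; each branch term changes only by its own monodromy.
(1/5)*sqrt(1 - ρ/(-1)): winding +2 is even, the square root returns to the same sheet, contribution 0.
Summing the contributions at ρ = 1/4 gives 0.


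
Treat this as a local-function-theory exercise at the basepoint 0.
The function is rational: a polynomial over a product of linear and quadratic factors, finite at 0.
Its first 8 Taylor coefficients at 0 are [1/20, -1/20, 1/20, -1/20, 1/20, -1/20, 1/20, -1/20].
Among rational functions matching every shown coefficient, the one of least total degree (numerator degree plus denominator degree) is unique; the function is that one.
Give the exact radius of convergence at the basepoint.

The radius of convergence is 1.

No rational of total degree below 1 reproduces all 8 coefficients; solving the [0/1] Pade equations on them gives f(w) = 1/(20*(w + 1)), whose expansion matches every shown term.
Denominator factor (w + 1): pole of order 1 at -1, modulus 1.
The radius of convergence is the smallest modulus among the singular points: 1.


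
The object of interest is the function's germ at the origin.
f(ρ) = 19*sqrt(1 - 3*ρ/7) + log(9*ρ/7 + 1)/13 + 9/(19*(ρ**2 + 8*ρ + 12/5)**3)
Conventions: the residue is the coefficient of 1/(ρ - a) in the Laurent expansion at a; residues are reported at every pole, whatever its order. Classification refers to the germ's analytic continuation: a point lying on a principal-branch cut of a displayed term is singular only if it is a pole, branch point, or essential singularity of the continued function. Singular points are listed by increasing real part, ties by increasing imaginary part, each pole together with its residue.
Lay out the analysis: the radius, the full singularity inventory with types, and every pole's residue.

Radius of convergence at 0: 4 - (2/5)*sqrt(85).
At -4 - (2/5)*sqrt(85): a pole of order 3; residue -(675/47793664)*sqrt(85).
At -7/9: a logarithmic branch point.
At -4 + (2/5)*sqrt(85): a pole of order 3; residue (675/47793664)*sqrt(85).
At 7/3: an algebraic (square-root) branch point.

Denominator factor (ρ**2 + 8*ρ + 12/5)^3: discriminant 272/5, real irrational roots -4 + (2/5)*sqrt(85) and -4 - (2/5)*sqrt(85); poles of order 3, moduli 4 - (2/5)*sqrt(85) and 4 + (2/5)*sqrt(85).
Branch term (1/13)*log(1 - ρ/(-7/9)): its argument vanishes at ρ = -7/9, a logarithmic branch point, modulus 7/9.
Branch term (19)*sqrt(1 - ρ/(7/3)): its argument vanishes at ρ = 7/3, a square-root branch point, modulus 7/3.
The radius of convergence is the smallest modulus among the singular points: 4 - (2/5)*sqrt(85).
The branch terms are analytic at -4 - (2/5)*sqrt(85) and contribute nothing to the residue; only the rational part matters.
The factor ρ**2 + 8*ρ + 12/5 splits as (ρ - a)(ρ - a') with a = -4 - (2/5)*sqrt(85), a' = -4 + (2/5)*sqrt(85). At the order-3 pole a set g(ρ) = (ρ - a)^3*(rational part) = [9/19] / (ρ - a')^3.
Order-3 pole: residue = g''(a)/2; g''(-4 - (2/5)*sqrt(85)) = -(675/23896832)*sqrt(85), so the residue is -(675/47793664)*sqrt(85).
The branch terms are analytic at -4 + (2/5)*sqrt(85) and contribute nothing to the residue; only the rational part matters.
The factor ρ**2 + 8*ρ + 12/5 splits as (ρ - a)(ρ - a') with a = -4 + (2/5)*sqrt(85), a' = -4 - (2/5)*sqrt(85). At the order-3 pole a set g(ρ) = (ρ - a)^3*(rational part) = [9/19] / (ρ - a')^3.
Order-3 pole: residue = g''(a)/2; g''(-4 + (2/5)*sqrt(85)) = (675/23896832)*sqrt(85), so the residue is (675/47793664)*sqrt(85).
List the singular points by increasing real part (a conjugate pair: the negative imaginary part first).
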